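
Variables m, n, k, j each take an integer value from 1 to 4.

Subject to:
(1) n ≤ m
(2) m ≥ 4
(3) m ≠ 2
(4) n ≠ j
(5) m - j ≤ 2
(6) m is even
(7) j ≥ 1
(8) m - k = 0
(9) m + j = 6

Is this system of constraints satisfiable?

Setting (m, n, k, j) = (4, 4, 4, 2) satisfies everything: constraint 5: m - j = 2; constraint 8: m - k = 0; constraint 9: m + j = 6, and the others follow.

Satisfiable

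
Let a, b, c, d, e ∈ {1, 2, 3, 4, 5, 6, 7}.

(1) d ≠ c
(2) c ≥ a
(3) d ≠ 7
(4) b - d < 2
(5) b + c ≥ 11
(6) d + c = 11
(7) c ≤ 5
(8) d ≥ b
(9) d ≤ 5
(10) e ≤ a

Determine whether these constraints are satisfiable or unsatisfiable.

Unsatisfiable

From constraints 8 and 9: b ≤ d ≤ 5. From constraint 7: c ≤ 5. Hence b + c ≤ 10. But constraint 5 requires b + c ≥ 11, and 11 > 10. Contradiction.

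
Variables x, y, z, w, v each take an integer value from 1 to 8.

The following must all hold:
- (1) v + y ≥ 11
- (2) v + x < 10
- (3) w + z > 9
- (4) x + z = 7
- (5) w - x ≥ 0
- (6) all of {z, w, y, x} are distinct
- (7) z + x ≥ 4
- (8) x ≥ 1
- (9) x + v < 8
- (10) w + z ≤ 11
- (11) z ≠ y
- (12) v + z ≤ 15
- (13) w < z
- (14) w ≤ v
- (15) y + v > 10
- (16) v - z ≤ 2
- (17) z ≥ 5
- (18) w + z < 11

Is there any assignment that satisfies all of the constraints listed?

Setting (x, y, z, w, v) = (1, 7, 6, 4, 6) satisfies everything: constraint 1: v + y = 13; constraint 2: v + x = 7, and the others follow.

Satisfiable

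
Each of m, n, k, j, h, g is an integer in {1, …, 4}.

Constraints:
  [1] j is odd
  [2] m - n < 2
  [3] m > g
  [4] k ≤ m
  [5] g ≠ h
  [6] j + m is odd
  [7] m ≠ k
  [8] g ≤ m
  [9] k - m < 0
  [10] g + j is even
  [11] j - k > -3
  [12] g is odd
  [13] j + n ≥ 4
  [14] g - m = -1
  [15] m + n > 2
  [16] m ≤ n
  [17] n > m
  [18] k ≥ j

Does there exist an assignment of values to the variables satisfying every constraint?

Satisfiable

One satisfying assignment is m = 2, n = 3, k = 1, j = 1, h = 2, g = 1.
For the less obvious constraints — constraint 2: m - n = -1; constraint 9: k - m = -1 — and the others hold by inspection.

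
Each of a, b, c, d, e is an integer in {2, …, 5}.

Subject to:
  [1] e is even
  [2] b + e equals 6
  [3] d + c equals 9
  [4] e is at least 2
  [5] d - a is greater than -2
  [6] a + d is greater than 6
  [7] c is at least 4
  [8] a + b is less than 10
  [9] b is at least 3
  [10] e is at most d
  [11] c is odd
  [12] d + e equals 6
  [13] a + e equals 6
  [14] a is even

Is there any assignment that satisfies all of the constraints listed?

The assignment a = 4, b = 4, c = 5, d = 4, e = 2 works:
  constraint 2 holds since b + e = 6.
  constraint 3 holds since d + c = 9.
  constraint 5 holds since d - a = 0.
The rest check out directly.

Satisfiable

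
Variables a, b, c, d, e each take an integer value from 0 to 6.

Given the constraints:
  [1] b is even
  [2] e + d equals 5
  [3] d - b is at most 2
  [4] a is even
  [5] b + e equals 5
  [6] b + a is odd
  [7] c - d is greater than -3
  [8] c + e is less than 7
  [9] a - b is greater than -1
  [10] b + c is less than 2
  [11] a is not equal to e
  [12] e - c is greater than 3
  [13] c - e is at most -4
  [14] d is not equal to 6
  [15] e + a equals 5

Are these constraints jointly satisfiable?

Unsatisfiable

Constraint 1 makes b even and constraint 4 makes a even, so b + a must be even. Constraint 6 says b + a is odd — contradiction.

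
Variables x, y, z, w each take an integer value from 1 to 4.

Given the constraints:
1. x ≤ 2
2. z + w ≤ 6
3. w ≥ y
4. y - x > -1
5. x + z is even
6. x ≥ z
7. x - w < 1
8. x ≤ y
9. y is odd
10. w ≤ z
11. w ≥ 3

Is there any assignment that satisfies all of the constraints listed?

From constraints 10 and 11: z ≥ w and w ≥ 3, so z ≥ 3. From constraints 1 and 6: z ≤ x and x ≤ 2, so z ≤ 2. But 2 < 3, so no value of z works.

Unsatisfiable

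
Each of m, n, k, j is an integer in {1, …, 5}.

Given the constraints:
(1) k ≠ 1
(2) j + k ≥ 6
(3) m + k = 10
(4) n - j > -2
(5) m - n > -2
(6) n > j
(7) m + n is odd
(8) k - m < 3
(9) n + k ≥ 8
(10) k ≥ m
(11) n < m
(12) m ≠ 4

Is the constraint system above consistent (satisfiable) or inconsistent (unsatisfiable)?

Take m = 5, n = 4, k = 5, j = 3. Then constraint 2: j + k = 8; constraint 3: m + k = 10, and every other listed constraint is also met.

Satisfiable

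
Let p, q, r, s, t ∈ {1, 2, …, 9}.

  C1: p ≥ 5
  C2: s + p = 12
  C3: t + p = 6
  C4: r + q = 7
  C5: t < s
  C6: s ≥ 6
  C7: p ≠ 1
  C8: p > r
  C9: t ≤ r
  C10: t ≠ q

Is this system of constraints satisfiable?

Take p = 5, q = 6, r = 1, s = 7, t = 1. Then constraint 2: s + p = 12; constraint 3: t + p = 6; constraint 4: r + q = 7, and every other listed constraint is also met.

Satisfiable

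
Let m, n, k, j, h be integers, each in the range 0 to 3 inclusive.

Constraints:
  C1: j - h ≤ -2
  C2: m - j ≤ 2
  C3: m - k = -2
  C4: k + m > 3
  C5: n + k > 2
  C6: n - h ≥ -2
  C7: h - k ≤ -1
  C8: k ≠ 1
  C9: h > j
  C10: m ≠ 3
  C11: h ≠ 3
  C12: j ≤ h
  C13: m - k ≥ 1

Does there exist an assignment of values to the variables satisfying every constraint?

Constraints 1, 2, 7, and 13 give k − h ≥ 1, h − j ≥ 2, j − m ≥ -2, m − k ≥ 1.
Adding all 4 inequalities: the left sides telescope to 0, and the right sides sum to 1 + 2 + (-2) + 1 = 2. So 0 ≥ 2, which is false.

Unsatisfiable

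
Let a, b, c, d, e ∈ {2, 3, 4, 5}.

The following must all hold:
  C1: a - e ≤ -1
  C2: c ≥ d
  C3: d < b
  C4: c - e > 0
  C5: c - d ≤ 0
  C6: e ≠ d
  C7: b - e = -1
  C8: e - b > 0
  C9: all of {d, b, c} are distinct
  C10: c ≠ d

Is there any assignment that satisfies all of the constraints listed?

Unsatisfiable

Constraints 3, 4, 5, and 8 give e < c, c ≤ d, d < b, b < e. Chaining: e < c ≤ d < b < e, which forces e < e — impossible.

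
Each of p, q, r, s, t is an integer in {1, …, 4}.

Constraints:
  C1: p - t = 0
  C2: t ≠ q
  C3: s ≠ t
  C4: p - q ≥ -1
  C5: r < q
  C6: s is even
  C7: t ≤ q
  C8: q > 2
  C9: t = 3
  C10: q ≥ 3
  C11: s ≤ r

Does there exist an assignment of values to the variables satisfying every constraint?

The assignment p = 3, q = 4, r = 2, s = 2, t = 3 works:
  constraint 1 holds since p - t = 0.
  constraint 4 holds since p - q = -1.
The rest check out directly.

Satisfiable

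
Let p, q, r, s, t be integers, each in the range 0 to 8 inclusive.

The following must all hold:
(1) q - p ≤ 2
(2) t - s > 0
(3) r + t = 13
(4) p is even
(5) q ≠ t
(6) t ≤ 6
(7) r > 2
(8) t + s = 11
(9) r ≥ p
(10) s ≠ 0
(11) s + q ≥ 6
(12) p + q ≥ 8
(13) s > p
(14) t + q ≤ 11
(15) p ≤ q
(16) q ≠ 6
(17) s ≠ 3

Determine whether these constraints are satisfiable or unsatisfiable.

Take p = 4, q = 4, r = 7, s = 5, t = 6. Then constraint 1: q - p = 0; constraint 2: t - s = 1; constraint 3: r + t = 13, and every other listed constraint is also met.

Satisfiable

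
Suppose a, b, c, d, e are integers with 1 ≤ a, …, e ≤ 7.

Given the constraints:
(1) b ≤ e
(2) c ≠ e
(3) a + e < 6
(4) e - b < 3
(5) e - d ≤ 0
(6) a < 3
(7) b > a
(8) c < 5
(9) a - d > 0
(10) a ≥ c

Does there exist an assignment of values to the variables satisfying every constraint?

Constraints 1, 5, 7, and 9 give d < a, a < b, b ≤ e, e ≤ d. Chaining: d < a < b ≤ e ≤ d, which forces d < d — impossible.

Unsatisfiable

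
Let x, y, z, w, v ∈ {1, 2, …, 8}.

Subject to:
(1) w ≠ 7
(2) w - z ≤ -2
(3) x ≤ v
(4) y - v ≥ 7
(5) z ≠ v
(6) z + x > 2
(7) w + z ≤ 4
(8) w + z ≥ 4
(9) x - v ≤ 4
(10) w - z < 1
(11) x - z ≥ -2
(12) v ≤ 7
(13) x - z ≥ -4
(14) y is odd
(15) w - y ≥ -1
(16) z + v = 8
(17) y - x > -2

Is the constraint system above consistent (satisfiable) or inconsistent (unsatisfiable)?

Constraints 2, 4, 9, 11, and 15 give v − x ≥ -4, x − z ≥ -2, z − w ≥ 2, w − y ≥ -1, y − v ≥ 7.
Adding all 5 inequalities: the left sides telescope to 0, and the right sides sum to (-4) + (-2) + 2 + (-1) + 7 = 2. So 0 ≥ 2, which is false.

Unsatisfiable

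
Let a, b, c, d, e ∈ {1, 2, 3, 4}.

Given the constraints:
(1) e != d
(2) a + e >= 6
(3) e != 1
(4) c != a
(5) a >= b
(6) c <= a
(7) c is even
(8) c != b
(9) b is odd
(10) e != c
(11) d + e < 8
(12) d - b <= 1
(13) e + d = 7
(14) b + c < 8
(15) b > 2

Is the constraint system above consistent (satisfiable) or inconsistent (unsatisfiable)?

Satisfiable

Try a = 4, b = 3, c = 2, d = 3, e = 4.
Check constraint 2: a + e = 8; constraint 11: d + e = 7. The remaining constraints are straightforward to verify.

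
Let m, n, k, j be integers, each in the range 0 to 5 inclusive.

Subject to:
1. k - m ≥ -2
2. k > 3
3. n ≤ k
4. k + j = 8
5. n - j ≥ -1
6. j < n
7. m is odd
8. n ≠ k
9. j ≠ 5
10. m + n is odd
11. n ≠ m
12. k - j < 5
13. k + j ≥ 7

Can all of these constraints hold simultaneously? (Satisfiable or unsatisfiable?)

Try m = 5, n = 4, k = 5, j = 3.
Check constraint 1: k - m = 0; constraint 4: k + j = 8; constraint 5: n - j = 1. The remaining constraints are straightforward to verify.

Satisfiable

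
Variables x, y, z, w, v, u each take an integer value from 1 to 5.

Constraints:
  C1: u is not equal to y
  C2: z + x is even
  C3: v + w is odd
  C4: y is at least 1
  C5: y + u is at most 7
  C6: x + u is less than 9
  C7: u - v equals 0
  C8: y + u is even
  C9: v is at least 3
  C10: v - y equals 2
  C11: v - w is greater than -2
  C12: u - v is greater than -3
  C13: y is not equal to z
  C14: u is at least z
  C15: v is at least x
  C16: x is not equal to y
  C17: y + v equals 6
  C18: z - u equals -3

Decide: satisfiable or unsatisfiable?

Satisfiable

The assignment x = 3, y = 2, z = 1, w = 3, v = 4, u = 4 works:
  constraint 5 holds since y + u = 6.
  constraint 6 holds since x + u = 7.
The rest check out directly.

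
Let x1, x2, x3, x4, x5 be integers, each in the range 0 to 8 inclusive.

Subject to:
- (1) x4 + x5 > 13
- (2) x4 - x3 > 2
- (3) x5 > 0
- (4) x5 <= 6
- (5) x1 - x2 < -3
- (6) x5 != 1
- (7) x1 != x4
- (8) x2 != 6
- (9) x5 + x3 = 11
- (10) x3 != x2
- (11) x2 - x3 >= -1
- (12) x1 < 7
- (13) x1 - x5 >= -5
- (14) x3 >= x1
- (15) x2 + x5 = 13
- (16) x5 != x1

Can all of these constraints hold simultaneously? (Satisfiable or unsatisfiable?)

Setting (x1, x2, x3, x4, x5) = (3, 7, 5, 8, 6) satisfies everything: constraint 1: x4 + x5 = 14; constraint 2: x4 - x3 = 3; constraint 5: x1 - x2 = -4, and the others follow.

Satisfiable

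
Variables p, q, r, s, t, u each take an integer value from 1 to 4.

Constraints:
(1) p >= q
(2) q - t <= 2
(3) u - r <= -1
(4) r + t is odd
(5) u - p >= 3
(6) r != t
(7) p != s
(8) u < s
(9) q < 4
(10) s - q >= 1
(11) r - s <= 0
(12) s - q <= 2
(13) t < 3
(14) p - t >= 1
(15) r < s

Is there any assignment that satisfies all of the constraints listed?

Unsatisfiable

Constraints 2, 3, 5, 11, 12, and 14 give p − t ≥ 1, t − q ≥ -2, q − s ≥ -2, s − r ≥ 0, r − u ≥ 1, u − p ≥ 3.
Adding all 6 inequalities: the left sides telescope to 0, and the right sides sum to 1 + (-2) + (-2) + 0 + 1 + 3 = 1. So 0 ≥ 1, which is false.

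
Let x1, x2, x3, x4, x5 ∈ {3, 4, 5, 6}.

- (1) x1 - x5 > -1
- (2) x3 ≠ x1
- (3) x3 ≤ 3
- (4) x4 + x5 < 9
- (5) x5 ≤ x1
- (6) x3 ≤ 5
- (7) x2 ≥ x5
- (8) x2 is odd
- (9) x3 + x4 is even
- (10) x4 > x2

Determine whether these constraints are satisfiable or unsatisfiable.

Satisfiable

One satisfying assignment is x1 = 5, x2 = 3, x3 = 3, x4 = 5, x5 = 3.
For the less obvious constraints — constraint 1: x1 - x5 = 2; constraint 4: x4 + x5 = 8 — and the others hold by inspection.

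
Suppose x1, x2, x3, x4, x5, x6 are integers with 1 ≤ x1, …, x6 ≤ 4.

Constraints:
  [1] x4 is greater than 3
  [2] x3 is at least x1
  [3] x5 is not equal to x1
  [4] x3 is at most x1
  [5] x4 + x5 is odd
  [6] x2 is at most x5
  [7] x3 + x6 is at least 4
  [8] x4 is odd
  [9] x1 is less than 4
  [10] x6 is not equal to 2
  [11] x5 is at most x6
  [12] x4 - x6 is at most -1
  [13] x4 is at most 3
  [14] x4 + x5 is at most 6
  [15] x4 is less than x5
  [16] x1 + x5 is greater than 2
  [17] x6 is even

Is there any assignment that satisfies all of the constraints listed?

Unsatisfiable

From constraint 1: x4 ≥ 4. From constraint 13: x4 ≤ 3. But 3 < 4, so no value of x4 works.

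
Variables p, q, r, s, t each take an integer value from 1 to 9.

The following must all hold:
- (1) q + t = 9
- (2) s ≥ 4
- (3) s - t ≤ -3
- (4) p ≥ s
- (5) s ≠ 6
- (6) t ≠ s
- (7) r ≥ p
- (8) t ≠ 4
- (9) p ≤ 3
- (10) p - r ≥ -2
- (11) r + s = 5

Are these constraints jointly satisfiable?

From constraints 2 and 4: p ≥ s and s ≥ 4, so p ≥ 4. From constraint 9: p ≤ 3. But 3 < 4, so no value of p works.

Unsatisfiable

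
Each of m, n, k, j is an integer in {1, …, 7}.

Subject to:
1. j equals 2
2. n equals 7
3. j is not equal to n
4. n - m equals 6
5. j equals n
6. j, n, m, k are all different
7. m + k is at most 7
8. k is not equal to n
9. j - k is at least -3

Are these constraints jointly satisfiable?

Constraint 1 fixes j = 2 and constraint 2 fixes n = 7, but constraint 5 requires j = n. Since 2 ≠ 7, contradiction.

Unsatisfiable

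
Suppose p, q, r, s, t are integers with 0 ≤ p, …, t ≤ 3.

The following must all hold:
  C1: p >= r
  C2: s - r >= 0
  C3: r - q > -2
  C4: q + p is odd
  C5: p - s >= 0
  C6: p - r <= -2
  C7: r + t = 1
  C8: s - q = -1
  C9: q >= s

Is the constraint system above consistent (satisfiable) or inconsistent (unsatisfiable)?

Unsatisfiable

Constraints 2, 5, and 6 give r − p ≥ 2, p − s ≥ 0, s − r ≥ 0.
Adding all 3 inequalities: the left sides telescope to 0, and the right sides sum to 2 + 0 + 0 = 2. So 0 ≥ 2, which is false.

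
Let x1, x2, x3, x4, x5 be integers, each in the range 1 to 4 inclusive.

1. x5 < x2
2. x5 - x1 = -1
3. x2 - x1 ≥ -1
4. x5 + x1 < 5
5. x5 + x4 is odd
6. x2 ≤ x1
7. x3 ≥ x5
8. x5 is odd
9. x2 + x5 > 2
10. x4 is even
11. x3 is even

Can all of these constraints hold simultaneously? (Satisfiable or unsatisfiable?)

One satisfying assignment is x1 = 2, x2 = 2, x3 = 2, x4 = 4, x5 = 1.
For the less obvious constraints — constraint 2: x5 - x1 = -1; constraint 3: x2 - x1 = 0 — and the others hold by inspection.

Satisfiable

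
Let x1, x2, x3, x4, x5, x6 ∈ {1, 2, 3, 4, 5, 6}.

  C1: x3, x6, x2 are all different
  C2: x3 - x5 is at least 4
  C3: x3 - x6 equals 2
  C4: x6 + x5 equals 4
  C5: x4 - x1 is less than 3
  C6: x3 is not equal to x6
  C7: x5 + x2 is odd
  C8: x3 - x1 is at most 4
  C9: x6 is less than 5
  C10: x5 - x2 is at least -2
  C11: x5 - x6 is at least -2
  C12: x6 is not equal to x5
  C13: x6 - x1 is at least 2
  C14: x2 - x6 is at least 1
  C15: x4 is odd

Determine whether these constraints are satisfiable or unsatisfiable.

Constraints 2, 8, 10, 13, and 14 give x3 − x5 ≥ 4, x5 − x2 ≥ -2, x2 − x6 ≥ 1, x6 − x1 ≥ 2, x1 − x3 ≥ -4.
Adding all 5 inequalities: the left sides telescope to 0, and the right sides sum to 4 + (-2) + 1 + 2 + (-4) = 1. So 0 ≥ 1, which is false.

Unsatisfiable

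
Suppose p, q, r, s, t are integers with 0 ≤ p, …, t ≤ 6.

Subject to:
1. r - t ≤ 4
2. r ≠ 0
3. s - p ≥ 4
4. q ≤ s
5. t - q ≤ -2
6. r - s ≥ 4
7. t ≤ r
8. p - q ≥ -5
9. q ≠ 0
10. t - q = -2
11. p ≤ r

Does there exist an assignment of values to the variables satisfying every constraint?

Unsatisfiable

Constraints 1, 3, 5, 6, and 8 give s − p ≥ 4, p − q ≥ -5, q − t ≥ 2, t − r ≥ -4, r − s ≥ 4.
Adding all 5 inequalities: the left sides telescope to 0, and the right sides sum to 4 + (-5) + 2 + (-4) + 4 = 1. So 0 ≥ 1, which is false.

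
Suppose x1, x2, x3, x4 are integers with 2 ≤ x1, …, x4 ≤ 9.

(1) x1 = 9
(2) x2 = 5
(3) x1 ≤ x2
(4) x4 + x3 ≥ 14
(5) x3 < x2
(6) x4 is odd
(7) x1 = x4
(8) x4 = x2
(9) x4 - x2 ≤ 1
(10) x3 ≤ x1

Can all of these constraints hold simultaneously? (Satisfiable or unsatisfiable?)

Unsatisfiable

Constraint 1 fixes x1 = 9 and constraint 2 fixes x2 = 5. Constraints 7 and 8 give x1 = x4 = x2, so x1 = x2. But 9 ≠ 5 — contradiction.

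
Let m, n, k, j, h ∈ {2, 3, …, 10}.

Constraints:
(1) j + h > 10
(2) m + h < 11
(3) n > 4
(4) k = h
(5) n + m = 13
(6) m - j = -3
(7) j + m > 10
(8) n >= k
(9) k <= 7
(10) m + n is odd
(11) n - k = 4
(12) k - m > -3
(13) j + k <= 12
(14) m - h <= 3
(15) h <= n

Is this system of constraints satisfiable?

Satisfiable

The assignment m = 5, n = 8, k = 4, j = 8, h = 4 works:
  constraint 1 holds since j + h = 12.
  constraint 2 holds since m + h = 9.
The rest check out directly.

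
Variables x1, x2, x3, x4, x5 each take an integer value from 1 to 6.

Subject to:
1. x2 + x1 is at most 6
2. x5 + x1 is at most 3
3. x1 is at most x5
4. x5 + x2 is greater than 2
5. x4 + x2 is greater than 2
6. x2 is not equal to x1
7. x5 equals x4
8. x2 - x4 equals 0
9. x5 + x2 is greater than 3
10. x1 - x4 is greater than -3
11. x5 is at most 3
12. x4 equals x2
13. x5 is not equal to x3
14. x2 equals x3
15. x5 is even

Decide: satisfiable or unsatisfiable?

From constraints 7, 12, and 14, x5 = x4 = x2 = x3, so x5 = x3. But constraint 13 says x5 ≠ x3. Contradiction.

Unsatisfiable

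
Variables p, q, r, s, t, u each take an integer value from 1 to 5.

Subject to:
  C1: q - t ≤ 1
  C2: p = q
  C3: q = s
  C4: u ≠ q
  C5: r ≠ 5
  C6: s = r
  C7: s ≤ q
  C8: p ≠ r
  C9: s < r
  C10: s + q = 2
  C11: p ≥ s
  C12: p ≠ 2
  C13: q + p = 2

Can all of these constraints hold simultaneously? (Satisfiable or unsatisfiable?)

From constraints 2, 3, and 6, p = q = s = r, so p = r. But constraint 8 says p ≠ r. Contradiction.

Unsatisfiable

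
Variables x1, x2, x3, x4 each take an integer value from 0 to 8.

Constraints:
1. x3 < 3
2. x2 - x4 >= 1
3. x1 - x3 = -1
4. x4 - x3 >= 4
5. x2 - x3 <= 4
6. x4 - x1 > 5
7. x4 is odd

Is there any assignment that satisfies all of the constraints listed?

Constraints 2, 4, and 5 give x2 − x4 ≥ 1, x4 − x3 ≥ 4, x3 − x2 ≥ -4.
Adding all 3 inequalities: the left sides telescope to 0, and the right sides sum to 1 + 4 + (-4) = 1. So 0 ≥ 1, which is false.

Unsatisfiable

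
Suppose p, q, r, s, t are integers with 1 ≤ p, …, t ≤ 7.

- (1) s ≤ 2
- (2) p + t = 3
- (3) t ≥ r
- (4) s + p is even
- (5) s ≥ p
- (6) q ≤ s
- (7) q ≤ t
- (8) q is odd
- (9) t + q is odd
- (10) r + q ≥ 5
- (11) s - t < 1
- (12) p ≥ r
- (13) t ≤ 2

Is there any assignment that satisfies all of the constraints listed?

Unsatisfiable

From constraints 3 and 13: r ≤ t ≤ 2. From constraints 1 and 6: q ≤ s ≤ 2. Hence r + q ≤ 4. But constraint 10 requires r + q ≥ 5, and 5 > 4. Contradiction.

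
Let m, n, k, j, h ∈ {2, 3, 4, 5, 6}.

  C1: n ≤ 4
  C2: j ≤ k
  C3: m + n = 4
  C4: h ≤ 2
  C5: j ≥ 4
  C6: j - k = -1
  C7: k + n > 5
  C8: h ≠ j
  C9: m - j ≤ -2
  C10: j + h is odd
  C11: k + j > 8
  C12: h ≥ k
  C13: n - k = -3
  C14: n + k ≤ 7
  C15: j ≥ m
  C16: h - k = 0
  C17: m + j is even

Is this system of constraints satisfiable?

From constraints 2 and 5: k ≥ j and j ≥ 4, so k ≥ 4. From constraints 4 and 12: k ≤ h and h ≤ 2, so k ≤ 2. But 2 < 4, so no value of k works.

Unsatisfiable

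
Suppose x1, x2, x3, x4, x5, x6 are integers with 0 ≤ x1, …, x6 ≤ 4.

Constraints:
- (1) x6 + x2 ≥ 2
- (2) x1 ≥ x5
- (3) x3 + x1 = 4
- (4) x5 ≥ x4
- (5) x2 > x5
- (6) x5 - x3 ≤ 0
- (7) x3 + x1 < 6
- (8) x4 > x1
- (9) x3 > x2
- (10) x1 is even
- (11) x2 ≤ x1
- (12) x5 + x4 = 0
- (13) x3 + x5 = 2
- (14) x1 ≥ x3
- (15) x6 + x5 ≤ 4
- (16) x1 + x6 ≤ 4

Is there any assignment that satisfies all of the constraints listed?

Unsatisfiable

Constraints 4, 5, 8, 9, and 14 give x2 < x3, x3 ≤ x1, x1 < x4, x4 ≤ x5, x5 < x2. Chaining: x2 < x3 ≤ x1 < x4 ≤ x5 < x2, which forces x2 < x2 — impossible.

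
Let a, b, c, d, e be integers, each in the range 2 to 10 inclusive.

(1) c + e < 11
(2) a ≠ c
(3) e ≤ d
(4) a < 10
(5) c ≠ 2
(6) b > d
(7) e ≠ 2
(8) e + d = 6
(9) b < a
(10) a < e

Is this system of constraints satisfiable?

Unsatisfiable

Constraints 3, 6, 9, and 10 give a < e, e ≤ d, d < b, b < a. Chaining: a < e ≤ d < b < a, which forces a < a — impossible.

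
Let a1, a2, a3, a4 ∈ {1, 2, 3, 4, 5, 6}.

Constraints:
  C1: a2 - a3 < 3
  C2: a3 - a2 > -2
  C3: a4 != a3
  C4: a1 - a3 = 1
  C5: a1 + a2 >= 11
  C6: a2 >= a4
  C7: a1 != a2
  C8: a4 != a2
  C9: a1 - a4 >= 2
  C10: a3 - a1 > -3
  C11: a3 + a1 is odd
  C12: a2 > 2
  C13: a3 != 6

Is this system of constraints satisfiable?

Satisfiable

Try a1 = 6, a2 = 5, a3 = 5, a4 = 2.
Check constraint 1: a2 - a3 = 0; constraint 2: a3 - a2 = 0. The remaining constraints are straightforward to verify.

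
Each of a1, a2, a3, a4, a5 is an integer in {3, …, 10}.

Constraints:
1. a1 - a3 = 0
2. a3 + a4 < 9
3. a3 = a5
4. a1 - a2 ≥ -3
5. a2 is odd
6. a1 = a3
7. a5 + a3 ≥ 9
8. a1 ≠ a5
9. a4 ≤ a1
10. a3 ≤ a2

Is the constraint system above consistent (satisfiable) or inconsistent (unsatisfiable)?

From constraints 3 and 6, a1 = a3 = a5, so a1 = a5. But constraint 8 says a1 ≠ a5. Contradiction.

Unsatisfiable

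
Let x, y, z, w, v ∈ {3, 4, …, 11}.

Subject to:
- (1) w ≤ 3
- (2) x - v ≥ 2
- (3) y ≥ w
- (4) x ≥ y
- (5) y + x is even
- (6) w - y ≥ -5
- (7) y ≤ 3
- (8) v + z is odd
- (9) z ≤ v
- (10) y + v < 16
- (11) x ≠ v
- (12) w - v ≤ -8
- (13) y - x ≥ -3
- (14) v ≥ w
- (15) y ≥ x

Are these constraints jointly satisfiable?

Unsatisfiable

Constraints 2, 6, 12, and 13 give w − y ≥ -5, y − x ≥ -3, x − v ≥ 2, v − w ≥ 8.
Adding all 4 inequalities: the left sides telescope to 0, and the right sides sum to (-5) + (-3) + 2 + 8 = 2. So 0 ≥ 2, which is false.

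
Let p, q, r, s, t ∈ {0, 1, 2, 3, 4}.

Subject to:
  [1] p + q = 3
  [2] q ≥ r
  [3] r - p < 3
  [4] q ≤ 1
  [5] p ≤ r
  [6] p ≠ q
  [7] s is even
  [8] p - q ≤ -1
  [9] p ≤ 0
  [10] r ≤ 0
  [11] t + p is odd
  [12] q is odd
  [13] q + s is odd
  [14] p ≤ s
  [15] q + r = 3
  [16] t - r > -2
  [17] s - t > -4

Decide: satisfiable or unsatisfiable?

From constraints 5 and 10: p ≤ r ≤ 0. From constraint 4: q ≤ 1. Hence p + q ≤ 1. But constraint 1 requires p + q = 3, and 3 > 1. Contradiction.

Unsatisfiable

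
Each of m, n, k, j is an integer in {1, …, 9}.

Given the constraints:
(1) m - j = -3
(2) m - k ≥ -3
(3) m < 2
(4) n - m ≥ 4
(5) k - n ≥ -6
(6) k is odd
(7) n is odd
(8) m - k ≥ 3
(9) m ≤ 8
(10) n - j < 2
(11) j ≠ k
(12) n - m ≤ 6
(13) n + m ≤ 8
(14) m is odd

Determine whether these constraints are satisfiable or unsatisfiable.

Unsatisfiable

Constraints 4, 5, and 8 give m − k ≥ 3, k − n ≥ -6, n − m ≥ 4.
Adding all 3 inequalities: the left sides telescope to 0, and the right sides sum to 3 + (-6) + 4 = 1. So 0 ≥ 1, which is false.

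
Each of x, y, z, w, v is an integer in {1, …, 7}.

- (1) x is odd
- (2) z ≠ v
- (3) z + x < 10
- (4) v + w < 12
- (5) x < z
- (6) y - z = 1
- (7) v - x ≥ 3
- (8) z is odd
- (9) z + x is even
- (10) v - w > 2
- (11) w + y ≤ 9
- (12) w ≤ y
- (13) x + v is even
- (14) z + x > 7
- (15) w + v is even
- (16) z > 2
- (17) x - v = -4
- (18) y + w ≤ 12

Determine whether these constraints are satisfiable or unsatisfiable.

Try x = 3, y = 6, z = 5, w = 3, v = 7.
Check constraint 3: z + x = 8; constraint 4: v + w = 10. The remaining constraints are straightforward to verify.

Satisfiable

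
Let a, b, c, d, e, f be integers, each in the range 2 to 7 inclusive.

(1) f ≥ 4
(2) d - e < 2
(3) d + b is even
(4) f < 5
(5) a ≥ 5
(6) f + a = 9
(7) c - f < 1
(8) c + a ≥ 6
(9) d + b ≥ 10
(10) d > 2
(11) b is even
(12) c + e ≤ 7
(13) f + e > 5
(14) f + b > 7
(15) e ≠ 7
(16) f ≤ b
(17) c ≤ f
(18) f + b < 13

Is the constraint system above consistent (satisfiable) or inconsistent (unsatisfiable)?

Take a = 5, b = 6, c = 3, d = 4, e = 4, f = 4. Then constraint 2: d - e = 0; constraint 6: f + a = 9; constraint 7: c - f = -1, and every other listed constraint is also met.

Satisfiable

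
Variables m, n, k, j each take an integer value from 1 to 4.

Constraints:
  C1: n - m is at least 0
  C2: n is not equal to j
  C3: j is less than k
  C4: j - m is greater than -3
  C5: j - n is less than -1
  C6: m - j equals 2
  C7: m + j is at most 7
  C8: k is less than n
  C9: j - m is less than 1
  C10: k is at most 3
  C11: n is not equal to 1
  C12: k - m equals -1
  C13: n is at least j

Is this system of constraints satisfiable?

Satisfiable

Try m = 3, n = 3, k = 2, j = 1.
Check constraint 1: n - m = 0; constraint 4: j - m = -2. The remaining constraints are straightforward to verify.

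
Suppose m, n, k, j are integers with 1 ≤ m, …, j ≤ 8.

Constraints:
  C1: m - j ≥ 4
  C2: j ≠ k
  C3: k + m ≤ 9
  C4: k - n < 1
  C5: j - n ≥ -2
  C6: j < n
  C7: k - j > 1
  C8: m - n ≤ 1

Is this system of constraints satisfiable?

Unsatisfiable

Constraints 1, 5, and 8 give j − n ≥ -2, n − m ≥ -1, m − j ≥ 4.
Adding all 3 inequalities: the left sides telescope to 0, and the right sides sum to (-2) + (-1) + 4 = 1. So 0 ≥ 1, which is false.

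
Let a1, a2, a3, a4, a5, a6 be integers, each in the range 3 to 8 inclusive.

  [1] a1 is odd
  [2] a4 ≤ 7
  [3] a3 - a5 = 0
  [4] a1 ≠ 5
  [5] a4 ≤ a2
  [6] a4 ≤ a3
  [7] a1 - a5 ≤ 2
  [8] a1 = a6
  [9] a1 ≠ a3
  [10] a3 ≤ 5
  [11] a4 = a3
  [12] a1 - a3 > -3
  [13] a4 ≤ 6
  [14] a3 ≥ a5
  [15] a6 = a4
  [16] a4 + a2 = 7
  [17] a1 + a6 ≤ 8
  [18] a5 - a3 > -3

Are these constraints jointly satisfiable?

From constraints 8, 11, and 15, a1 = a6 = a4 = a3, so a1 = a3. But constraint 9 says a1 ≠ a3. Contradiction.

Unsatisfiable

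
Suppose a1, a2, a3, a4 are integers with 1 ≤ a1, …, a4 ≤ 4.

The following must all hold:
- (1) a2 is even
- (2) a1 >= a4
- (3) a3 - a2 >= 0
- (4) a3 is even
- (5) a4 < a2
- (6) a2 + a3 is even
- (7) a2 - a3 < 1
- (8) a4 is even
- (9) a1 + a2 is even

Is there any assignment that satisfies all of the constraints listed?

Take a1 = 2, a2 = 4, a3 = 4, a4 = 2. Then constraint 3: a3 - a2 = 0; constraint 7: a2 - a3 = 0, and every other listed constraint is also met.

Satisfiable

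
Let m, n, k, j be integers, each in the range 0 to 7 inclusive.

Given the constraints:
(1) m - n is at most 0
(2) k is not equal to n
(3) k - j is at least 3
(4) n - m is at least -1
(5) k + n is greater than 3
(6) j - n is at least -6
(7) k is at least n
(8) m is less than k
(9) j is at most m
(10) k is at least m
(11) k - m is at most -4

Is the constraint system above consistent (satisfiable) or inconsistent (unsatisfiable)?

Unsatisfiable

Constraints 1, 3, 6, and 11 give k − j ≥ 3, j − n ≥ -6, n − m ≥ 0, m − k ≥ 4.
Adding all 4 inequalities: the left sides telescope to 0, and the right sides sum to 3 + (-6) + 0 + 4 = 1. So 0 ≥ 1, which is false.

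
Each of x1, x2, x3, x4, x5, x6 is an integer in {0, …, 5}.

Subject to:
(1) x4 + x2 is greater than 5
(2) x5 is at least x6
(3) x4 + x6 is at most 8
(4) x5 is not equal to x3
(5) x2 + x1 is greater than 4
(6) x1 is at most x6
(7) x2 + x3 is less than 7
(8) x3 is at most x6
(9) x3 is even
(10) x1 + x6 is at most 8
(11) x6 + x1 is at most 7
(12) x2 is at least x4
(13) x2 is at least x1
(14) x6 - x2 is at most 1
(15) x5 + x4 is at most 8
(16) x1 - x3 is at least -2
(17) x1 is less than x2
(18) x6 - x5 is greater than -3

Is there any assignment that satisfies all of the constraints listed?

One satisfying assignment is x1 = 0, x2 = 5, x3 = 0, x4 = 3, x5 = 5, x6 = 5.
For the less obvious constraints — constraint 1: x4 + x2 = 8; constraint 3: x4 + x6 = 8; constraint 5: x2 + x1 = 5 — and the others hold by inspection.

Satisfiable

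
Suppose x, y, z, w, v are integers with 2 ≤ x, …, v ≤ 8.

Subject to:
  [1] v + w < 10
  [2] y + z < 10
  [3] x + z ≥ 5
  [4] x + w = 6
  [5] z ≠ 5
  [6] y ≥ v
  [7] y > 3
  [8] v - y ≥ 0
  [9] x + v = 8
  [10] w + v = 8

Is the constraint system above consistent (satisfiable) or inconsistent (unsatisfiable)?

Satisfiable

Setting (x, y, z, w, v) = (3, 5, 4, 3, 5) satisfies everything: constraint 1: v + w = 8; constraint 2: y + z = 9; constraint 3: x + z = 7, and the others follow.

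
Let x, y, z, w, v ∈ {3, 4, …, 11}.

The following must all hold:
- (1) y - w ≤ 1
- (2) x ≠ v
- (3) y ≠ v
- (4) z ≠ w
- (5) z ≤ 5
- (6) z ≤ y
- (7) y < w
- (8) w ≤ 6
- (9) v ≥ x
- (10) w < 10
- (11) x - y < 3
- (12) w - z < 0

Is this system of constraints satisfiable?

Constraints 6, 7, and 12 give w < z, z ≤ y, y < w. Chaining: w < z ≤ y < w, which forces w < w — impossible.

Unsatisfiable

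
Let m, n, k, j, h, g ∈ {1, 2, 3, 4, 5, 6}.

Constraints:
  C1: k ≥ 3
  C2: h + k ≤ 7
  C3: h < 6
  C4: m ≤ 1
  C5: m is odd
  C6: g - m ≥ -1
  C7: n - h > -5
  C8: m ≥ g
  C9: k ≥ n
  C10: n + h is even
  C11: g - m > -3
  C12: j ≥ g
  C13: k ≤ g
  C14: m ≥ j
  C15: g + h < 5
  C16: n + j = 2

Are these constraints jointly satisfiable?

From constraints 1 and 13: g ≥ k and k ≥ 3, so g ≥ 3. From constraints 4 and 8: g ≤ m and m ≤ 1, so g ≤ 1. But 1 < 3, so no value of g works.

Unsatisfiable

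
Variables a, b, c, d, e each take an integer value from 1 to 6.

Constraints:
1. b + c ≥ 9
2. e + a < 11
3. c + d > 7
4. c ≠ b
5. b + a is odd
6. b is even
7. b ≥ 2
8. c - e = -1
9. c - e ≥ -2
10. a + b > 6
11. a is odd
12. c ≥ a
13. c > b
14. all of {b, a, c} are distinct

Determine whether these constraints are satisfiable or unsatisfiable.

Try a = 3, b = 4, c = 5, d = 5, e = 6.
Check constraint 1: b + c = 9; constraint 2: e + a = 9. The remaining constraints are straightforward to verify.

Satisfiable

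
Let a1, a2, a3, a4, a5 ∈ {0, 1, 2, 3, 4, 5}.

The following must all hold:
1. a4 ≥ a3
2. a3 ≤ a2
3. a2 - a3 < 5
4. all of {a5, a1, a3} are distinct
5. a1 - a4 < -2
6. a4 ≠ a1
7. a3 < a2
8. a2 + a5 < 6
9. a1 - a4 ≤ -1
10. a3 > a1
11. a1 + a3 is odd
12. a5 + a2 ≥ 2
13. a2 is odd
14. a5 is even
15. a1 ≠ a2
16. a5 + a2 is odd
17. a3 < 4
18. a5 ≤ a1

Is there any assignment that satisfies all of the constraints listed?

Satisfiable

Setting (a1, a2, a3, a4, a5) = (1, 5, 2, 5, 0) satisfies everything: constraint 3: a2 - a3 = 3; constraint 5: a1 - a4 = -4; constraint 8: a2 + a5 = 5, and the others follow.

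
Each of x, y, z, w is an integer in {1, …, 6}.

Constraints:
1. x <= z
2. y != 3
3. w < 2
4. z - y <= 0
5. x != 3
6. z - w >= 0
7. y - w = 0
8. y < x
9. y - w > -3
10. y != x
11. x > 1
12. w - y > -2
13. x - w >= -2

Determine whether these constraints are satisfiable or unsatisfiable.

Constraints 1, 4, and 8 give x ≤ z, z ≤ y, y < x. Chaining: x ≤ z ≤ y < x, which forces x < x — impossible.

Unsatisfiable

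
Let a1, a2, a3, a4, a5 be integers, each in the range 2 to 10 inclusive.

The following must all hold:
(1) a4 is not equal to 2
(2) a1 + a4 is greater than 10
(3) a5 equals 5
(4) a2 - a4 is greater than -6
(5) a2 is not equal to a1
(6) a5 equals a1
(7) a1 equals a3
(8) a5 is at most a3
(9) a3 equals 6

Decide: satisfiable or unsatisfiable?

Constraint 3 fixes a5 = 5 and constraint 9 fixes a3 = 6. Constraints 6 and 7 give a5 = a1 = a3, so a5 = a3. But 5 ≠ 6 — contradiction.

Unsatisfiable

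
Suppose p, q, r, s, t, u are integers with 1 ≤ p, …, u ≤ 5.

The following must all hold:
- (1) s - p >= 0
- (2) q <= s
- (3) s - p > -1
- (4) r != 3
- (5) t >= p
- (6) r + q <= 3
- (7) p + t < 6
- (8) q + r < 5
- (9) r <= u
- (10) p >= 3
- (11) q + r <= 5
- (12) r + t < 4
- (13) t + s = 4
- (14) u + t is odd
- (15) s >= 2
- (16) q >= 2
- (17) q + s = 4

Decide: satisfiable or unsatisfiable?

Unsatisfiable

From constraints 5 and 10: t ≥ p ≥ 3. From constraints 2 and 16: s ≥ q ≥ 2. Hence t + s ≥ 5. But constraint 13 requires t + s = 4, and 4 < 5. Contradiction.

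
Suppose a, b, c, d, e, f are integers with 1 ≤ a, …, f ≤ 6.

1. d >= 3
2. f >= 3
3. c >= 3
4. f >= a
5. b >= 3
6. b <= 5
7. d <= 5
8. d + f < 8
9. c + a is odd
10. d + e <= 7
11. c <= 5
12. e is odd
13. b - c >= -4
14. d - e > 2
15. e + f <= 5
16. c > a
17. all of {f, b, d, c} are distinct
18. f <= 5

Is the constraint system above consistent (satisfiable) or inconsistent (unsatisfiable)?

Unsatisfiable

Constraints 1, 2, 3, 5, 6, 7, 11, and 18 confine each of f, b, d, c to the 3 values {3, …, 5}.
Constraint 17 requires all 4 of them to be distinct, but only 3 values are available — impossible by the pigeonhole principle.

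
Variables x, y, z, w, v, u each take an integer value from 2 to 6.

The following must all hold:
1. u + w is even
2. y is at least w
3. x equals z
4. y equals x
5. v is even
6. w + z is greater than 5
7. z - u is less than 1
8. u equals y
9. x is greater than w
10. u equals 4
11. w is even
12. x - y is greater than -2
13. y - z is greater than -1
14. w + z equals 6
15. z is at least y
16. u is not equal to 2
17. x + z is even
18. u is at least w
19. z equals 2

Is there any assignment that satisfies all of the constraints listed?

Unsatisfiable

Constraint 10 fixes u = 4 and constraint 19 fixes z = 2. Constraints 3, 4, and 8 give u = y = x = z, so u = z. But 4 ≠ 2 — contradiction.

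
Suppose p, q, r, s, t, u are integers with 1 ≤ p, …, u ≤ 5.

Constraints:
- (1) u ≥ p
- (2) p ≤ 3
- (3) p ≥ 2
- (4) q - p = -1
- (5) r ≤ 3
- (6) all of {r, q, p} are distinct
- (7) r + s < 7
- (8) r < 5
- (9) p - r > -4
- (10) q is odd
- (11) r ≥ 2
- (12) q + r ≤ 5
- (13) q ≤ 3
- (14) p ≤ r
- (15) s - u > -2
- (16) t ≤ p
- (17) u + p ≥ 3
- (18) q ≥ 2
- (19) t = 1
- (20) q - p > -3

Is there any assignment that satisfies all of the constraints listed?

Unsatisfiable

Constraints 2, 3, 5, 11, 13, and 18 confine each of r, q, p to the 2 values {2, 3}.
Constraint 6 requires all 3 of them to be distinct, but only 2 values are available — impossible by the pigeonhole principle.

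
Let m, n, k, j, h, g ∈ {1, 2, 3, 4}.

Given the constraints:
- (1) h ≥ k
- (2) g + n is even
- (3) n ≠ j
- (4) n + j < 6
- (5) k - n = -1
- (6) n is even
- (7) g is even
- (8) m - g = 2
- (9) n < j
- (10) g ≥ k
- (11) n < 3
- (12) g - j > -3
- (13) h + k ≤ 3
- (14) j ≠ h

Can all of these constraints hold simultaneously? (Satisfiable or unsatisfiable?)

Satisfiable

Take m = 4, n = 2, k = 1, j = 3, h = 2, g = 2. Then constraint 4: n + j = 5; constraint 5: k - n = -1, and every other listed constraint is also met.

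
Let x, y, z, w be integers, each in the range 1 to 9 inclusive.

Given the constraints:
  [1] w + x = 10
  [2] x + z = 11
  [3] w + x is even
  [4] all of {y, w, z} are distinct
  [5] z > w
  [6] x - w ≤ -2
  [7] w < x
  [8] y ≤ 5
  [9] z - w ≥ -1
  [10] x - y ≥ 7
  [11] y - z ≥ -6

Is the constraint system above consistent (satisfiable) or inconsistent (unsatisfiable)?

Constraints 6, 9, 10, and 11 give z − w ≥ -1, w − x ≥ 2, x − y ≥ 7, y − z ≥ -6.
Adding all 4 inequalities: the left sides telescope to 0, and the right sides sum to (-1) + 2 + 7 + (-6) = 2. So 0 ≥ 2, which is false.

Unsatisfiable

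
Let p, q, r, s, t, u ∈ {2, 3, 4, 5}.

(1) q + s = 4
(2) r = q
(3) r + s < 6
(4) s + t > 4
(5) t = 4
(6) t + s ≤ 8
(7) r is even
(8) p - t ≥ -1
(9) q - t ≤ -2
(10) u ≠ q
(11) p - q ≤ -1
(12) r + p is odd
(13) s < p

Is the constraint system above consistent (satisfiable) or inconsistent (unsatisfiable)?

Constraints 8, 9, and 11 give q − p ≥ 1, p − t ≥ -1, t − q ≥ 2.
Adding all 3 inequalities: the left sides telescope to 0, and the right sides sum to 1 + (-1) + 2 = 2. So 0 ≥ 2, which is false.

Unsatisfiable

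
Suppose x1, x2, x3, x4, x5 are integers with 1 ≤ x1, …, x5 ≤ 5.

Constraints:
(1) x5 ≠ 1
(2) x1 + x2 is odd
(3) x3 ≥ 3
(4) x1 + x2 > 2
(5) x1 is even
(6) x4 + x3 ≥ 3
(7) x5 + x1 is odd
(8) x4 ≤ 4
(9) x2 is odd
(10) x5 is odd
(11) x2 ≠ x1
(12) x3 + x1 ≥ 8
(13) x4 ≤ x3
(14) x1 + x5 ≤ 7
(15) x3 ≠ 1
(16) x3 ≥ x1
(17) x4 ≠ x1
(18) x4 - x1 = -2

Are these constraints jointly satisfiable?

Try x1 = 4, x2 = 1, x3 = 4, x4 = 2, x5 = 3.
Check constraint 4: x1 + x2 = 5; constraint 6: x4 + x3 = 6; constraint 12: x3 + x1 = 8. The remaining constraints are straightforward to verify.

Satisfiable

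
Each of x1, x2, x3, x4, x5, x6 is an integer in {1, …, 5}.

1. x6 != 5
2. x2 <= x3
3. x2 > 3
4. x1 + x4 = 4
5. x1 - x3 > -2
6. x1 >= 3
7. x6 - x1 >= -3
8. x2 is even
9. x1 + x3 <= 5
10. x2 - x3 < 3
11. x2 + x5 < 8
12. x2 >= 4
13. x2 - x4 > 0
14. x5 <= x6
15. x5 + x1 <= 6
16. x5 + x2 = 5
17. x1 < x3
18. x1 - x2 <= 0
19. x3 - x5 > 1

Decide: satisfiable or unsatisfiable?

From constraint 6: x1 ≥ 3. From constraints 2 and 12: x3 ≥ x2 ≥ 4. Hence x1 + x3 ≥ 7. But constraint 9 requires x1 + x3 ≤ 5, and 5 < 7. Contradiction.

Unsatisfiable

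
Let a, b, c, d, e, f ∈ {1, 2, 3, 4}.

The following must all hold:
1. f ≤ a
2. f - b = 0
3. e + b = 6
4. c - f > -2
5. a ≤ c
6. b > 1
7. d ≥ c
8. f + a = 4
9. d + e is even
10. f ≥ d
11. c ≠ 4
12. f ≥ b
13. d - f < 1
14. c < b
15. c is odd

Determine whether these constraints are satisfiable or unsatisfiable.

Constraints 1, 5, 12, and 14 give c < b, b ≤ f, f ≤ a, a ≤ c. Chaining: c < b ≤ f ≤ a ≤ c, which forces c < c — impossible.

Unsatisfiable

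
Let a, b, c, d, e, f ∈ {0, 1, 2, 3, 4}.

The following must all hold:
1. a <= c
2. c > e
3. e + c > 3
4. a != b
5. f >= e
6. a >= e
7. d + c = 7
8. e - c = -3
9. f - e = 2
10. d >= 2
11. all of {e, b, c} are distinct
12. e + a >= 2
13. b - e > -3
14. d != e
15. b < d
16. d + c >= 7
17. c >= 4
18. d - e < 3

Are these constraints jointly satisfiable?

Try a = 1, b = 0, c = 4, d = 3, e = 1, f = 3.
Check constraint 3: e + c = 5; constraint 7: d + c = 7; constraint 8: e - c = -3. The remaining constraints are straightforward to verify.

Satisfiable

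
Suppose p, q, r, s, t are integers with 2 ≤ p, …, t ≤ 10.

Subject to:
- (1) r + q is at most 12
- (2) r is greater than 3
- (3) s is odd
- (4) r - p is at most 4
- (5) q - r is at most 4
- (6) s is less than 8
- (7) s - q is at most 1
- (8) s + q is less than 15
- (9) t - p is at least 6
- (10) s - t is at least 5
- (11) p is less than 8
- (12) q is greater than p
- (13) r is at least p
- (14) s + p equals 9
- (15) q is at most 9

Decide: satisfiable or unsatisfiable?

Unsatisfiable

Constraints 4, 5, 7, 9, and 10 give r − q ≥ -4, q − s ≥ -1, s − t ≥ 5, t − p ≥ 6, p − r ≥ -4.
Adding all 5 inequalities: the left sides telescope to 0, and the right sides sum to (-4) + (-1) + 5 + 6 + (-4) = 2. So 0 ≥ 2, which is false.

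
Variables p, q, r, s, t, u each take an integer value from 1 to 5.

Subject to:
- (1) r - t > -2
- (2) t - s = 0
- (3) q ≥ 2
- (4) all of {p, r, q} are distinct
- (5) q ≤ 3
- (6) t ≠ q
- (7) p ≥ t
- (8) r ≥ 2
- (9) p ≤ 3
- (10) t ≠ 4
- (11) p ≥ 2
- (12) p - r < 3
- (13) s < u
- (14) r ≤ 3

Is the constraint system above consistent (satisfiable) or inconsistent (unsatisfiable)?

Unsatisfiable

Constraints 3, 5, 8, 9, 11, and 14 confine each of p, r, q to the 2 values {2, 3}.
Constraint 4 requires all 3 of them to be distinct, but only 2 values are available — impossible by the pigeonhole principle.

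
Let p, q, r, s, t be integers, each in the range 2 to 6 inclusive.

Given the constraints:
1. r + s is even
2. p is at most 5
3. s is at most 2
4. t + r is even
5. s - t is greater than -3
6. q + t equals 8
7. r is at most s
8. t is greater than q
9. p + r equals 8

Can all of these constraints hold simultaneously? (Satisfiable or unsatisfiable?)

From constraint 2: p ≤ 5. From constraints 3 and 7: r ≤ s ≤ 2. Hence p + r ≤ 7. But constraint 9 requires p + r = 8, and 8 > 7. Contradiction.

Unsatisfiable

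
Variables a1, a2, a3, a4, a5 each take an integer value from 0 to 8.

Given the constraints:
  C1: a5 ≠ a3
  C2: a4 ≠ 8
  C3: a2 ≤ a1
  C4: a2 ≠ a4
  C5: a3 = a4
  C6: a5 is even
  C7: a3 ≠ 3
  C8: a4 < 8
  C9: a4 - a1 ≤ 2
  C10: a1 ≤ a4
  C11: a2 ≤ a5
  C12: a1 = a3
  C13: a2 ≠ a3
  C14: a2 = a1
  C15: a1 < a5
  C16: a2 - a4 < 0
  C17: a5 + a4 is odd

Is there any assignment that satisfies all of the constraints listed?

From constraints 5, 12, and 14, a2 = a1 = a3 = a4, so a2 = a4. But constraint 4 says a2 ≠ a4. Contradiction.

Unsatisfiable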